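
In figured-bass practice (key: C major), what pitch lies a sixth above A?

Counting 5 letter steps above A lands on F; in C major, that letter is F.

F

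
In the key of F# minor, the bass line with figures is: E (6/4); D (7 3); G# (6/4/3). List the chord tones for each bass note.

E, A, C# | D, F#, A, C# | G#, B, C#, E

E (6/4): E, A, C#.
D (7/5/3): D, F#, A, C#.
G# (6/4/3): G#, B, C#, E.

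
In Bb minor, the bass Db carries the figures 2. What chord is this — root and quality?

Eb minor seventh

The figures 2 indicate a seventh chord in third inversion.
In third inversion the root lies a second above the bass: a second above Db in Bb minor is Eb.
The chord tones are Db, Eb, Gb, Bb, giving Eb minor seventh.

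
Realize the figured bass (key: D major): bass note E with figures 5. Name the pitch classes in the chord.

The written figures 5 are shorthand for 5/3: the 3 is implied.
A third above E in this key is G.
A fifth above E in this key is B.
Together with the bass E, this spells E minor in root position.

E, G, B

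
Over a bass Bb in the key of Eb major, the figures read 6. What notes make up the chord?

Bb, D, G

The written figures 6 are shorthand for 6/3: the 3 is implied.
A third above Bb in this key is D.
A sixth above Bb in this key is G.
Together with the bass Bb, this spells G minor in first inversion.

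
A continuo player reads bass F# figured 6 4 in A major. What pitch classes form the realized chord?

F#, B, D

A fourth above F# in this key is B.
A sixth above F# in this key is D.
Together with the bass F#, this spells B minor in second inversion.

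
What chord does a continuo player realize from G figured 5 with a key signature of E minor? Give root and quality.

G major

The figures 5 indicate a triad in root position.
In root position the bass is the root, so the root is G.
The chord tones are G, B, D, giving G major.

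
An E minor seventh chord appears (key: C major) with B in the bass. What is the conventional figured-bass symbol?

4/3

B is the fifth of E minor seventh, so the chord is in second inversion.
A seventh chord in second inversion is figured 6/4/3, conventionally abbreviated 4/3.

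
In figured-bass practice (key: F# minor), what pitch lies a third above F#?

A

Counting 2 letter steps above F# lands on A; in F# minor, that letter is A.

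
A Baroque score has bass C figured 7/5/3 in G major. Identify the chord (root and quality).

The figures 7/5/3 indicate a seventh chord in root position.
In root position the bass is the root, so the root is C.
The chord tones are C, E, G, B, giving C major seventh.

C major seventh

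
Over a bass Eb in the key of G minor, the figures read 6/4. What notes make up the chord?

Eb, A, C

A fourth above Eb in this key is A.
A sixth above Eb in this key is C.
Together with the bass Eb, this spells A diminished in second inversion.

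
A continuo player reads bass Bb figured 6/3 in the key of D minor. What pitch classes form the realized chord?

Bb, D, G

A third above Bb in this key is D.
A sixth above Bb in this key is G.
Together with the bass Bb, this spells G minor in first inversion.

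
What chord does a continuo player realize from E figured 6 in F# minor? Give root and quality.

The figures 6 indicate a triad in first inversion.
In first inversion the root lies a sixth above the bass: a sixth above E in F# minor is C#.
The chord tones are E, G#, C#, giving C# minor.

C# minor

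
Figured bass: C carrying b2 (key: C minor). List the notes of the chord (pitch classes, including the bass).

C, Db, F, Ab

The written figures b2 are shorthand for 6/4/2: the 6/4 are implied.
A second above C in this key is D, lowered to Db by the flat.
A fourth above C in this key is F.
A sixth above C in this key is Ab.
Together with the bass C, this spells Db major seventh in third inversion.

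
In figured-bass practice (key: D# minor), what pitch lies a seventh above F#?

Counting 6 letter steps above F# lands on E; in D# minor, that letter is E#.

E#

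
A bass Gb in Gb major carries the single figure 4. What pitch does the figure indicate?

Counting 3 letter steps above Gb lands on C; in Gb major, that letter is Cb.

Cb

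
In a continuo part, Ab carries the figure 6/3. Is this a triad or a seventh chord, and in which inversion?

Intervals of 6/3 above the bass form a triad; the bass is the third, so this is first inversion.

triad, first inversion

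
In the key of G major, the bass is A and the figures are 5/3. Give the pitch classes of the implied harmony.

A, C, E

A third above A in this key is C.
A fifth above A in this key is E.
Together with the bass A, this spells A minor in root position.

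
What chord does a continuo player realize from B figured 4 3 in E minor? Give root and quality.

E minor seventh

The figures 4 3 indicate a seventh chord in second inversion.
In second inversion the root lies a fourth above the bass: a fourth above B in E minor is E.
The chord tones are B, D, E, G, giving E minor seventh.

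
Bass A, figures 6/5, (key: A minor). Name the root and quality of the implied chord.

The figures 6/5 indicate a seventh chord in first inversion.
In first inversion the root lies a sixth above the bass: a sixth above A in A minor is F.
The chord tones are A, C, E, F, giving F major seventh.

F major seventh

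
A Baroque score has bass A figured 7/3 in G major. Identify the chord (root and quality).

A minor seventh

The figures 7/3 indicate a seventh chord in root position.
In root position the bass is the root, so the root is A.
The chord tones are A, C, E, G, giving A minor seventh.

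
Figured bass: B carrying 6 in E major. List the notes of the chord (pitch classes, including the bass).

B, D#, G#

The written figures 6 are shorthand for 6/3: the 3 is implied.
A third above B in this key is D#.
A sixth above B in this key is G#.
Together with the bass B, this spells G# minor in first inversion.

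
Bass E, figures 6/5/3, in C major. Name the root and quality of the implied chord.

C major seventh

The figures 6/5/3 indicate a seventh chord in first inversion.
In first inversion the root lies a sixth above the bass: a sixth above E in C major is C.
The chord tones are E, G, B, C, giving C major seventh.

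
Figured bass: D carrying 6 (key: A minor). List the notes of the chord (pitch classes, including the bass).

D, F, B

The written figures 6 are shorthand for 6/3: the 3 is implied.
A third above D in this key is F.
A sixth above D in this key is B.
Together with the bass D, this spells B diminished in first inversion.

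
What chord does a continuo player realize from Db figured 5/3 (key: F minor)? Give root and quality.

Db major

The figures 5/3 indicate a triad in root position.
In root position the bass is the root, so the root is Db.
The chord tones are Db, F, Ab, giving Db major.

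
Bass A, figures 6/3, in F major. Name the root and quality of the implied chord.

The figures 6/3 indicate a triad in first inversion.
In first inversion the root lies a sixth above the bass: a sixth above A in F major is F.
The chord tones are A, C, F, giving F major.

F major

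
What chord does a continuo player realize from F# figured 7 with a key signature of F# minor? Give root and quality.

The figures 7 indicate a seventh chord in root position.
In root position the bass is the root, so the root is F#.
The chord tones are F#, A, C#, E, giving F# minor seventh.

F# minor seventh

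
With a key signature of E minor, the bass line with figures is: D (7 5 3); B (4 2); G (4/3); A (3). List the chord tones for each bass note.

D (7/5/3): D, F#, A, C.
B (6/4/2): B, C, E, G.
G (6/4/3): G, B, C, E.
A (5/3): A, C, E.

D, F#, A, C | B, C, E, G | G, B, C, E | A, C, E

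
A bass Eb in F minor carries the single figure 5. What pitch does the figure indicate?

Counting 4 letter steps above Eb lands on B; in F minor, that letter is Bb.

Bb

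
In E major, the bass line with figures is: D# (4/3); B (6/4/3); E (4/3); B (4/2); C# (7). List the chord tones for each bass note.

D# (6/4/3): D#, F#, G#, B.
B (6/4/3): B, D#, E, G#.
E (6/4/3): E, G#, A, C#.
B (6/4/2): B, C#, E, G#.
C# (7/5/3): C#, E, G#, B.

D#, F#, G#, B | B, D#, E, G# | E, G#, A, C# | B, C#, E, G# | C#, E, G#, B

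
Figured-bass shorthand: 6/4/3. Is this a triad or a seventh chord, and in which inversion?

Intervals of 6/4/3 above the bass form a seventh chord; the bass is the fifth, so this is second inversion.

seventh chord, second inversion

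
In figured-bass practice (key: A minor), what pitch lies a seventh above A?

Counting 6 letter steps above A lands on G; in A minor, that letter is G.

G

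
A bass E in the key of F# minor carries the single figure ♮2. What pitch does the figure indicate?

F

Counting 1 letter step above E lands on F; in F# minor, that letter is F#.
The ♮2 figure makes it natural, giving F.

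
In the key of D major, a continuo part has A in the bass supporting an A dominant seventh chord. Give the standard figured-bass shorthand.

A is the root of A dominant seventh, so the chord is in root position.
A seventh chord in root position is figured 7/5/3, conventionally abbreviated 7.

7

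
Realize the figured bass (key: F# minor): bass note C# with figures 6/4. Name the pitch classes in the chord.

C#, F#, A

A fourth above C# in this key is F#.
A sixth above C# in this key is A.
Together with the bass C#, this spells F# minor in second inversion.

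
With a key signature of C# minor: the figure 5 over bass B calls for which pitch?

Counting 4 letter steps above B lands on F; in C# minor, that letter is F#.

F#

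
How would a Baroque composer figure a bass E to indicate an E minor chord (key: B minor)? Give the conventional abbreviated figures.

no figures

E is the root of E minor, so the chord is in root position.
A triad in root position is figured 5/3, conventionally abbreviated (no figures — root-position triad).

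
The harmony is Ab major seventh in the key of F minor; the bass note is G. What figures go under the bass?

4/2

G is the seventh of Ab major seventh, so the chord is in third inversion.
A seventh chord in third inversion is figured 6/4/2, conventionally abbreviated 4/2.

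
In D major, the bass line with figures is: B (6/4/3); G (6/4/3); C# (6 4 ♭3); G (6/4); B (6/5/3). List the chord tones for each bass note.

B, D, E, G | G, B, C#, E | C#, Eb, F#, A | G, C#, E | B, D, F#, G

B (6/4/3): B, D, E, G.
G (6/4/3): G, B, C#, E.
C# (6/4/b3): C#, Eb, F#, A.
G (6/4): G, C#, E.
B (6/5/3): B, D, F#, G.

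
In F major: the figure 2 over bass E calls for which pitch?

F

Counting 1 letter step above E lands on F; in F major, that letter is F.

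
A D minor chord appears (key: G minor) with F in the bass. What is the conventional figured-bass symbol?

F is the third of D minor, so the chord is in first inversion.
A triad in first inversion is figured 6/3, conventionally abbreviated 6.

6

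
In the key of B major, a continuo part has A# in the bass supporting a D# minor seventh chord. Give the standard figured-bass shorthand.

4/3

A# is the fifth of D# minor seventh, so the chord is in second inversion.
A seventh chord in second inversion is figured 6/4/3, conventionally abbreviated 4/3.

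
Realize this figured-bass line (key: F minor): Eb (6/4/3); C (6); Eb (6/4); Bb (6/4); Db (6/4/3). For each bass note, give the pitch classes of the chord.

Eb (6/4/3): Eb, G, Ab, C.
C (6/3): C, Eb, Ab.
Eb (6/4): Eb, Ab, C.
Bb (6/4): Bb, Eb, G.
Db (6/4/3): Db, F, G, Bb.

Eb, G, Ab, C | C, Eb, Ab | Eb, Ab, C | Bb, Eb, G | Db, F, G, Bb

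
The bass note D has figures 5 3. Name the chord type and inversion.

Intervals of 5/3 above the bass form a triad; the bass is the root, so this is root position.

triad, root position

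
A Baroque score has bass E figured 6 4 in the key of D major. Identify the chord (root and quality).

A major

The figures 6 4 indicate a triad in second inversion.
In second inversion the root lies a fourth above the bass: a fourth above E in D major is A.
The chord tones are E, A, C#, giving A major.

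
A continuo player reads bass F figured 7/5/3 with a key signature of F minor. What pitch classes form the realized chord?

F, Ab, C, Eb

A third above F in this key is Ab.
A fifth above F in this key is C.
A seventh above F in this key is Eb.
Together with the bass F, this spells F minor seventh in root position.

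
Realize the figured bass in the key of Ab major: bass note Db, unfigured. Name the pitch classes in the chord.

An unfigured bass implies 5/3.
A third above Db in this key is F.
A fifth above Db in this key is Ab.
Together with the bass Db, this spells Db major in root position.

Db, F, Ab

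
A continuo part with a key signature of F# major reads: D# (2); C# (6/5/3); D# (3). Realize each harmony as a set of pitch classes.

D# (6/4/2): D#, E#, G#, B.
C# (6/5/3): C#, E#, G#, A#.
D# (5/3): D#, F#, A#.

D#, E#, G#, B | C#, E#, G#, A# | D#, F#, A#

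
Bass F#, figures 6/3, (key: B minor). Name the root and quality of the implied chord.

D major

The figures 6/3 indicate a triad in first inversion.
In first inversion the root lies a sixth above the bass: a sixth above F# in B minor is D.
The chord tones are F#, A, D, giving D major.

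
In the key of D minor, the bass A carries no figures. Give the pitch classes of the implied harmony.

A, C, E

An unfigured bass implies 5/3.
A third above A in this key is C.
A fifth above A in this key is E.
Together with the bass A, this spells A minor in root position.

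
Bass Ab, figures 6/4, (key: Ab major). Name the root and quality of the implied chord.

The figures 6/4 indicate a triad in second inversion.
In second inversion the root lies a fourth above the bass: a fourth above Ab in Ab major is Db.
The chord tones are Ab, Db, F, giving Db major.

Db major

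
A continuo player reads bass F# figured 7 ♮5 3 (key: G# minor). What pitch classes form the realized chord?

A third above F# in this key is A#.
A fifth above F# in this key is C#, made natural (C) by the ♮ figure.
A seventh above F# in this key is E.

F#, A#, C, E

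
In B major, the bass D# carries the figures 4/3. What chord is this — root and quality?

The figures 4/3 indicate a seventh chord in second inversion.
In second inversion the root lies a fourth above the bass: a fourth above D# in B major is G#.
The chord tones are D#, F#, G#, B, giving G# minor seventh.

G# minor seventh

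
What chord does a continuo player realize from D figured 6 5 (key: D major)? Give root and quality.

B minor seventh

The figures 6 5 indicate a seventh chord in first inversion.
In first inversion the root lies a sixth above the bass: a sixth above D in D major is B.
The chord tones are D, F#, A, B, giving B minor seventh.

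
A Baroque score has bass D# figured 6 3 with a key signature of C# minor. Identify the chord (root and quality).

B major

The figures 6 3 indicate a triad in first inversion.
In first inversion the root lies a sixth above the bass: a sixth above D# in C# minor is B.
The chord tones are D#, F#, B, giving B major.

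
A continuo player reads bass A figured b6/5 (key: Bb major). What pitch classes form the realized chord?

A, C, Eb, Fb

The written figures b6/5 are shorthand for 6/5/3: the 3 is implied.
A third above A in this key is C.
A fifth above A in this key is Eb.
A sixth above A in this key is F, lowered to Fb by the flat.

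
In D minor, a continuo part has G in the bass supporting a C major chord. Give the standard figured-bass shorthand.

6/4

G is the fifth of C major, so the chord is in second inversion.
A triad in second inversion is figured 6/4, conventionally abbreviated 6/4.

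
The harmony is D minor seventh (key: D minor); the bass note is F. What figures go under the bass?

F is the third of D minor seventh, so the chord is in first inversion.
A seventh chord in first inversion is figured 6/5/3, conventionally abbreviated 6/5.

6/5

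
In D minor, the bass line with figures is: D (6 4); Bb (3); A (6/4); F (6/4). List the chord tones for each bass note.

D (6/4): D, G, Bb.
Bb (5/3): Bb, D, F.
A (6/4): A, D, F.
F (6/4): F, Bb, D.

D, G, Bb | Bb, D, F | A, D, F | F, Bb, D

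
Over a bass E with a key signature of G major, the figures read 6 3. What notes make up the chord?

E, G, C

A third above E in this key is G.
A sixth above E in this key is C.
Together with the bass E, this spells C major in first inversion.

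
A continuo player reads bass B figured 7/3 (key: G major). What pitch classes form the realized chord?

B, D, F#, A

The written figures 7/3 are shorthand for 7/5/3: the 5 is implied.
A third above B in this key is D.
A fifth above B in this key is F#.
A seventh above B in this key is A.
Together with the bass B, this spells B minor seventh in root position.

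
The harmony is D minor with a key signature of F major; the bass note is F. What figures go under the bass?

F is the third of D minor, so the chord is in first inversion.
A triad in first inversion is figured 6/3, conventionally abbreviated 6.

6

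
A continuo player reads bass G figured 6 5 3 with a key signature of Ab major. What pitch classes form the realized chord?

A third above G in this key is Bb.
A fifth above G in this key is Db.
A sixth above G in this key is Eb.
Together with the bass G, this spells Eb dominant seventh in first inversion.

G, Bb, Db, Eb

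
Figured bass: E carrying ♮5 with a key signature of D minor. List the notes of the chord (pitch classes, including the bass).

E, G, B

The written figures ♮5 are shorthand for 5/3: the 3 is implied.
A third above E in this key is G.
A fifth above E in this key is Bb, made natural (B) by the ♮ figure.
Together with the bass E, this spells E minor in root position.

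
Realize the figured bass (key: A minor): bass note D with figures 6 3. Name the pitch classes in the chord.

A third above D in this key is F.
A sixth above D in this key is B.
Together with the bass D, this spells B diminished in first inversion.

D, F, B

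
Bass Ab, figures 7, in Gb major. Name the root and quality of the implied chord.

The figures 7 indicate a seventh chord in root position.
In root position the bass is the root, so the root is Ab.
The chord tones are Ab, Cb, Eb, Gb, giving Ab minor seventh.

Ab minor seventh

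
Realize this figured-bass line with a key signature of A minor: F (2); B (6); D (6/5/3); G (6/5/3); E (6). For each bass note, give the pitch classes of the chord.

F (6/4/2): F, G, B, D.
B (6/3): B, D, G.
D (6/5/3): D, F, A, B.
G (6/5/3): G, B, D, E.
E (6/3): E, G, C.

F, G, B, D | B, D, G | D, F, A, B | G, B, D, E | E, G, C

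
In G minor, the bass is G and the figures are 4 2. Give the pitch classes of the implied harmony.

The written figures 4 2 are shorthand for 6/4/2: the 6 is implied.
A second above G in this key is A.
A fourth above G in this key is C.
A sixth above G in this key is Eb.
Together with the bass G, this spells A half-diminished seventh in third inversion.

G, A, C, Eb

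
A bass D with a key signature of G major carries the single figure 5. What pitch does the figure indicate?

A

Counting 4 letter steps above D lands on A; in G major, that letter is A.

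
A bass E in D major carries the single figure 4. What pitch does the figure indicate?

A

Counting 3 letter steps above E lands on A; in D major, that letter is A.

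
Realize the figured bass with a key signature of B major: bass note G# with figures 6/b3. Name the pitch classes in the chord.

G#, Bb, E

A third above G# in this key is B, lowered to Bb by the flat.
A sixth above G# in this key is E.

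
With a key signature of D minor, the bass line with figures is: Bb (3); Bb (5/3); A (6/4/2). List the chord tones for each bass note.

Bb, D, F | Bb, D, F | A, Bb, D, F

Bb (5/3): Bb, D, F.
Bb (5/3): Bb, D, F.
A (6/4/2): A, Bb, D, F.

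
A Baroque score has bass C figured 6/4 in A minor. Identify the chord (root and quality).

F major

The figures 6/4 indicate a triad in second inversion.
In second inversion the root lies a fourth above the bass: a fourth above C in A minor is F.
The chord tones are C, F, A, giving F major.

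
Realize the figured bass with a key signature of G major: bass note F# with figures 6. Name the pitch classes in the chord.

The written figures 6 are shorthand for 6/3: the 3 is implied.
A third above F# in this key is A.
A sixth above F# in this key is D.
Together with the bass F#, this spells D major in first inversion.

F#, A, D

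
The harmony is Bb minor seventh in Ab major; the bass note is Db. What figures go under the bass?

6/5

Db is the third of Bb minor seventh, so the chord is in first inversion.
A seventh chord in first inversion is figured 6/5/3, conventionally abbreviated 6/5.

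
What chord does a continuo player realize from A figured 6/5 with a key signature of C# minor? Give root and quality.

The figures 6/5 indicate a seventh chord in first inversion.
In first inversion the root lies a sixth above the bass: a sixth above A in C# minor is F#.
The chord tones are A, C#, E, F#, giving F# minor seventh.

F# minor seventh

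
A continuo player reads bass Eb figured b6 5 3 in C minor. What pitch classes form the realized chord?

A third above Eb in this key is G.
A fifth above Eb in this key is Bb.
A sixth above Eb in this key is C, lowered to Cb by the flat.
Together with the bass Eb, this spells Cb augmented major seventh in first inversion.

Eb, G, Bb, Cb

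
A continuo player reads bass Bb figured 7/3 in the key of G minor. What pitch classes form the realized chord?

The written figures 7/3 are shorthand for 7/5/3: the 5 is implied.
A third above Bb in this key is D.
A fifth above Bb in this key is F.
A seventh above Bb in this key is A.
Together with the bass Bb, this spells Bb major seventh in root position.

Bb, D, F, A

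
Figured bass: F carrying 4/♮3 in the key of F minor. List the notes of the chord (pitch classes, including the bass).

F, A, Bb, Db

The written figures 4/♮3 are shorthand for 6/4/3: the 6 is implied.
A third above F in this key is Ab, made natural (A) by the ♮ figure.
A fourth above F in this key is Bb.
A sixth above F in this key is Db.
Together with the bass F, this spells Bb minor-major seventh in second inversion.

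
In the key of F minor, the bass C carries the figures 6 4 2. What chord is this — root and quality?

The figures 6 4 2 indicate a seventh chord in third inversion.
In third inversion the root lies a second above the bass: a second above C in F minor is Db.
The chord tones are C, Db, F, Ab, giving Db major seventh.

Db major seventh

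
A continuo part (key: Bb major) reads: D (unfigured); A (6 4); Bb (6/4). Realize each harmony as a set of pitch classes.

D, F, A | A, D, F | Bb, Eb, G

D (5/3): D, F, A.
A (6/4): A, D, F.
Bb (6/4): Bb, Eb, G.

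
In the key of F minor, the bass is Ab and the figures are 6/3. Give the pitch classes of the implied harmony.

A third above Ab in this key is C.
A sixth above Ab in this key is F.
Together with the bass Ab, this spells F minor in first inversion.

Ab, C, F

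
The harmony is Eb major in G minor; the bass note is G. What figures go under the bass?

G is the third of Eb major, so the chord is in first inversion.
A triad in first inversion is figured 6/3, conventionally abbreviated 6.

6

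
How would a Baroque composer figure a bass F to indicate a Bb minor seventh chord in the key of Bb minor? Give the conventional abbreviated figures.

4/3

F is the fifth of Bb minor seventh, so the chord is in second inversion.
A seventh chord in second inversion is figured 6/4/3, conventionally abbreviated 4/3.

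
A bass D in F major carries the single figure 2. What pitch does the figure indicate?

Counting 1 letter step above D lands on E; in F major, that letter is E.

E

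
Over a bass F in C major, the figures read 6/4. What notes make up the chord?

F, B, D

A fourth above F in this key is B.
A sixth above F in this key is D.
Together with the bass F, this spells B diminished in second inversion.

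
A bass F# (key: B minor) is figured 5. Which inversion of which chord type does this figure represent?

5 is shorthand for 5/3.
Intervals of 5/3 above the bass form a triad; the bass is the root, so this is root position.

triad, root position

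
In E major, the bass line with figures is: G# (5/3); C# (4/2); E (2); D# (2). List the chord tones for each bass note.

G# (5/3): G#, B, D#.
C# (6/4/2): C#, D#, F#, A.
E (6/4/2): E, F#, A, C#.
D# (6/4/2): D#, E, G#, B.

G#, B, D# | C#, D#, F#, A | E, F#, A, C# | D#, E, G#, B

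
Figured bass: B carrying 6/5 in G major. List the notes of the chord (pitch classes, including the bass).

The written figures 6/5 are shorthand for 6/5/3: the 3 is implied.
A third above B in this key is D.
A fifth above B in this key is F#.
A sixth above B in this key is G.
Together with the bass B, this spells G major seventh in first inversion.

B, D, F#, G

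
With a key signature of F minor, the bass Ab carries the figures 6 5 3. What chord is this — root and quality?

F minor seventh

The figures 6 5 3 indicate a seventh chord in first inversion.
In first inversion the root lies a sixth above the bass: a sixth above Ab in F minor is F.
The chord tones are Ab, C, Eb, F, giving F minor seventh.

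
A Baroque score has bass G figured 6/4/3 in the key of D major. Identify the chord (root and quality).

C# half-diminished seventh

The figures 6/4/3 indicate a seventh chord in second inversion.
In second inversion the root lies a fourth above the bass: a fourth above G in D major is C#.
The chord tones are G, B, C#, E, giving C# half-diminished seventh.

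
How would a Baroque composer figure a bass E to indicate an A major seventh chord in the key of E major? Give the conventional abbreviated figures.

E is the fifth of A major seventh, so the chord is in second inversion.
A seventh chord in second inversion is figured 6/4/3, conventionally abbreviated 4/3.

4/3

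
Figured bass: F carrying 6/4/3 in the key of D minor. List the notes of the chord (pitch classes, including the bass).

A third above F in this key is A.
A fourth above F in this key is Bb.
A sixth above F in this key is D.
Together with the bass F, this spells Bb major seventh in second inversion.

F, A, Bb, D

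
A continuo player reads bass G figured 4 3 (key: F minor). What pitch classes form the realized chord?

The written figures 4 3 are shorthand for 6/4/3: the 6 is implied.
A third above G in this key is Bb.
A fourth above G in this key is C.
A sixth above G in this key is Eb.
Together with the bass G, this spells C minor seventh in second inversion.

G, Bb, C, Eb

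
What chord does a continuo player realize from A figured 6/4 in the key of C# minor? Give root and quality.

The figures 6/4 indicate a triad in second inversion.
In second inversion the root lies a fourth above the bass: a fourth above A in C# minor is D#.
The chord tones are A, D#, F#, giving D# diminished.

D# diminished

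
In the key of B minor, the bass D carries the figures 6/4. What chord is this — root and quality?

The figures 6/4 indicate a triad in second inversion.
In second inversion the root lies a fourth above the bass: a fourth above D in B minor is G.
The chord tones are D, G, B, giving G major.

G major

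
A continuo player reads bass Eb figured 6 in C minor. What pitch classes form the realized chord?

Eb, G, C

The written figures 6 are shorthand for 6/3: the 3 is implied.
A third above Eb in this key is G.
A sixth above Eb in this key is C.
Together with the bass Eb, this spells C minor in first inversion.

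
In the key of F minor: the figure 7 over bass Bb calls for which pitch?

Counting 6 letter steps above Bb lands on A; in F minor, that letter is Ab.

Ab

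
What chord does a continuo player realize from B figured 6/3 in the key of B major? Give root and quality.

The figures 6/3 indicate a triad in first inversion.
In first inversion the root lies a sixth above the bass: a sixth above B in B major is G#.
The chord tones are B, D#, G#, giving G# minor.

G# minor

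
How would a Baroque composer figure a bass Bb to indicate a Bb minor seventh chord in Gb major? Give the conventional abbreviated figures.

7

Bb is the root of Bb minor seventh, so the chord is in root position.
A seventh chord in root position is figured 7/5/3, conventionally abbreviated 7.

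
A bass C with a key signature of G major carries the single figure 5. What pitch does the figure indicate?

G

Counting 4 letter steps above C lands on G; in G major, that letter is G.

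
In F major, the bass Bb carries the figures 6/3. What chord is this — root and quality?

G minor

The figures 6/3 indicate a triad in first inversion.
In first inversion the root lies a sixth above the bass: a sixth above Bb in F major is G.
The chord tones are Bb, D, G, giving G minor.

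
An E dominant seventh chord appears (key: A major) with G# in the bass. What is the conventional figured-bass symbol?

G# is the third of E dominant seventh, so the chord is in first inversion.
A seventh chord in first inversion is figured 6/5/3, conventionally abbreviated 6/5.

6/5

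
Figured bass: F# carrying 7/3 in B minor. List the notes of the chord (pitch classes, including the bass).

The written figures 7/3 are shorthand for 7/5/3: the 5 is implied.
A third above F# in this key is A.
A fifth above F# in this key is C#.
A seventh above F# in this key is E.
Together with the bass F#, this spells F# minor seventh in root position.

F#, A, C#, E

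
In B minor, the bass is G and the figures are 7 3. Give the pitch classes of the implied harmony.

The written figures 7 3 are shorthand for 7/5/3: the 5 is implied.
A third above G in this key is B.
A fifth above G in this key is D.
A seventh above G in this key is F#.
Together with the bass G, this spells G major seventh in root position.

G, B, D, F#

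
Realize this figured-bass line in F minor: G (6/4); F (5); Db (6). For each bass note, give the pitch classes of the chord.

G, C, Eb | F, Ab, C | Db, F, Bb

G (6/4): G, C, Eb.
F (5/3): F, Ab, C.
Db (6/3): Db, F, Bb.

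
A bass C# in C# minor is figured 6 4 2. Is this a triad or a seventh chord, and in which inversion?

seventh chord, third inversion

Intervals of 6/4/2 above the bass form a seventh chord; the bass is the seventh, so this is third inversion.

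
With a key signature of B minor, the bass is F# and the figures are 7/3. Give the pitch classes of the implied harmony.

F#, A, C#, E

The written figures 7/3 are shorthand for 7/5/3: the 5 is implied.
A third above F# in this key is A.
A fifth above F# in this key is C#.
A seventh above F# in this key is E.
Together with the bass F#, this spells F# minor seventh in root position.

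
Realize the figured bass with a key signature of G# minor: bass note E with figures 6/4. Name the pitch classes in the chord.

A fourth above E in this key is A#.
A sixth above E in this key is C#.
Together with the bass E, this spells A# diminished in second inversion.

E, A#, C#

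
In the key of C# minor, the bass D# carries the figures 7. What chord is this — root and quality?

The figures 7 indicate a seventh chord in root position.
In root position the bass is the root, so the root is D#.
The chord tones are D#, F#, A, C#, giving D# half-diminished seventh.

D# half-diminished seventh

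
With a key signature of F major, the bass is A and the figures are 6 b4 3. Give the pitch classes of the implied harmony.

A third above A in this key is C.
A fourth above A in this key is D, lowered to Db by the flat.
A sixth above A in this key is F.
Together with the bass A, this spells Db augmented major seventh in second inversion.

A, C, Db, F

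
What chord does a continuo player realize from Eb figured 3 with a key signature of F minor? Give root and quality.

The figures 3 indicate a triad in root position.
In root position the bass is the root, so the root is Eb.
The chord tones are Eb, G, Bb, giving Eb major.

Eb major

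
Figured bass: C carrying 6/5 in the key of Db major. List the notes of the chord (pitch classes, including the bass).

C, Eb, Gb, Ab

The written figures 6/5 are shorthand for 6/5/3: the 3 is implied.
A third above C in this key is Eb.
A fifth above C in this key is Gb.
A sixth above C in this key is Ab.
Together with the bass C, this spells Ab dominant seventh in first inversion.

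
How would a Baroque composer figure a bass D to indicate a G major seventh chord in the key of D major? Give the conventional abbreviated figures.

D is the fifth of G major seventh, so the chord is in second inversion.
A seventh chord in second inversion is figured 6/4/3, conventionally abbreviated 4/3.

4/3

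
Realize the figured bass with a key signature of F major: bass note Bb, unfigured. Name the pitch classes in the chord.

An unfigured bass implies 5/3.
A third above Bb in this key is D.
A fifth above Bb in this key is F.
Together with the bass Bb, this spells Bb major in root position.

Bb, D, F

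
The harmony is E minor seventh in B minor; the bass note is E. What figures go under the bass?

7

E is the root of E minor seventh, so the chord is in root position.
A seventh chord in root position is figured 7/5/3, conventionally abbreviated 7.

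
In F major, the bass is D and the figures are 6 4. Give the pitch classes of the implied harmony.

A fourth above D in this key is G.
A sixth above D in this key is Bb.
Together with the bass D, this spells G minor in second inversion.

D, G, Bb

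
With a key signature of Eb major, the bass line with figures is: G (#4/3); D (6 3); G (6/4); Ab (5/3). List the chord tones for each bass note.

G, Bb, C#, Eb | D, F, Bb | G, C, Eb | Ab, C, Eb

G (6/#4/3): G, Bb, C#, Eb.
D (6/3): D, F, Bb.
G (6/4): G, C, Eb.
Ab (5/3): Ab, C, Eb.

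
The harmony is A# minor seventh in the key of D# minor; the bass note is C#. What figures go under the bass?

6/5

C# is the third of A# minor seventh, so the chord is in first inversion.
A seventh chord in first inversion is figured 6/5/3, conventionally abbreviated 6/5.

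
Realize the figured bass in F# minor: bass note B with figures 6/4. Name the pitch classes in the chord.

A fourth above B in this key is E.
A sixth above B in this key is G#.
Together with the bass B, this spells E major in second inversion.

B, E, G#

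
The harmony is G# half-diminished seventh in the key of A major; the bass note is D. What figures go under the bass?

4/3

D is the fifth of G# half-diminished seventh, so the chord is in second inversion.
A seventh chord in second inversion is figured 6/4/3, conventionally abbreviated 4/3.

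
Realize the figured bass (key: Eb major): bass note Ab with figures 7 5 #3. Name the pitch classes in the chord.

A third above Ab in this key is C, raised to C# by the sharp.
A fifth above Ab in this key is Eb.
A seventh above Ab in this key is G.

Ab, C#, Eb, G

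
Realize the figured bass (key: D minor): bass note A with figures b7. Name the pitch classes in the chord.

A, C, E, Gb

The written figures b7 are shorthand for 7/5/3: the 5/3 are implied.
A third above A in this key is C.
A fifth above A in this key is E.
A seventh above A in this key is G, lowered to Gb by the flat.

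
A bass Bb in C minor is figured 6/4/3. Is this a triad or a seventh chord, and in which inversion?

Intervals of 6/4/3 above the bass form a seventh chord; the bass is the fifth, so this is second inversion.

seventh chord, second inversion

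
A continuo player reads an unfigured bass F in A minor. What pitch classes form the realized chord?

An unfigured bass implies 5/3.
A third above F in this key is A.
A fifth above F in this key is C.
Together with the bass F, this spells F major in root position.

F, A, C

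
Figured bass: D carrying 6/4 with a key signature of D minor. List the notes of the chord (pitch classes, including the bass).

A fourth above D in this key is G.
A sixth above D in this key is Bb.
Together with the bass D, this spells G minor in second inversion.

D, G, Bb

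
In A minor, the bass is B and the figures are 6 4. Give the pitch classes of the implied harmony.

B, E, G

A fourth above B in this key is E.
A sixth above B in this key is G.
Together with the bass B, this spells E minor in second inversion.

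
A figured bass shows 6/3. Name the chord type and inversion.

Intervals of 6/3 above the bass form a triad; the bass is the third, so this is first inversion.

triad, first inversion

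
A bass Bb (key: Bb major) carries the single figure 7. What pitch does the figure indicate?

A

Counting 6 letter steps above Bb lands on A; in Bb major, that letter is A.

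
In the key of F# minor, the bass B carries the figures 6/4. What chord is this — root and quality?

E major

The figures 6/4 indicate a triad in second inversion.
In second inversion the root lies a fourth above the bass: a fourth above B in F# minor is E.
The chord tones are B, E, G#, giving E major.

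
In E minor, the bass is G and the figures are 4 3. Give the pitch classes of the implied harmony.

The written figures 4 3 are shorthand for 6/4/3: the 6 is implied.
A third above G in this key is B.
A fourth above G in this key is C.
A sixth above G in this key is E.
Together with the bass G, this spells C major seventh in second inversion.

G, B, C, E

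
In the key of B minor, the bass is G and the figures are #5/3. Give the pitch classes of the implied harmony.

G, B, D#

A third above G in this key is B.
A fifth above G in this key is D, raised to D# by the sharp.
Together with the bass G, this spells G augmented in root position.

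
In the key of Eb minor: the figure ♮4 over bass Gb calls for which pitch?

C

Counting 3 letter steps above Gb lands on C; in Eb minor, that letter is Cb.
The ♮4 figure makes it natural, giving C.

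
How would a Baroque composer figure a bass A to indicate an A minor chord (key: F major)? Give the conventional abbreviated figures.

no figures

A is the root of A minor, so the chord is in root position.
A triad in root position is figured 5/3, conventionally abbreviated (no figures — root-position triad).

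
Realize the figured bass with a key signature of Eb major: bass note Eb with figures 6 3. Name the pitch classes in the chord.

Eb, G, C

A third above Eb in this key is G.
A sixth above Eb in this key is C.
Together with the bass Eb, this spells C minor in first inversion.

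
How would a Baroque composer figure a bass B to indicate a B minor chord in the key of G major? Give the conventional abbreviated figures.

no figures

B is the root of B minor, so the chord is in root position.
A triad in root position is figured 5/3, conventionally abbreviated (no figures — root-position triad).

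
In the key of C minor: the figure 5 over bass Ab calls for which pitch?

Counting 4 letter steps above Ab lands on E; in C minor, that letter is Eb.

Eb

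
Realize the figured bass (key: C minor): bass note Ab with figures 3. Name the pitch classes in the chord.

The written figures 3 are shorthand for 5/3: the 5 is implied.
A third above Ab in this key is C.
A fifth above Ab in this key is Eb.
Together with the bass Ab, this spells Ab major in root position.

Ab, C, Eb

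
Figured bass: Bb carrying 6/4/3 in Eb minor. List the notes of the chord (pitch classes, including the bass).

Bb, Db, Eb, Gb

A third above Bb in this key is Db.
A fourth above Bb in this key is Eb.
A sixth above Bb in this key is Gb.
Together with the bass Bb, this spells Eb minor seventh in second inversion.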